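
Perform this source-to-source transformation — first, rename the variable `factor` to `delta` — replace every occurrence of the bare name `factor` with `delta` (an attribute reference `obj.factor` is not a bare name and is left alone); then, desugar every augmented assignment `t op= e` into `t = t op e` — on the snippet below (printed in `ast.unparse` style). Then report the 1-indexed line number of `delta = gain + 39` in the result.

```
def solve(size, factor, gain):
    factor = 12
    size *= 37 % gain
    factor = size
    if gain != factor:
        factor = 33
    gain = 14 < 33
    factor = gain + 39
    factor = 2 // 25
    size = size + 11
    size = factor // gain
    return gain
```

Transformed code:
def solve(size, delta, gain):
    delta = 12
    size = size * (37 % gain)
    delta = size
    if gain != delta:
        delta = 33
    gain = 14 < 33
    delta = gain + 39
    delta = 2 // 25
    size = size + 11
    size = delta // gain
    return gain

8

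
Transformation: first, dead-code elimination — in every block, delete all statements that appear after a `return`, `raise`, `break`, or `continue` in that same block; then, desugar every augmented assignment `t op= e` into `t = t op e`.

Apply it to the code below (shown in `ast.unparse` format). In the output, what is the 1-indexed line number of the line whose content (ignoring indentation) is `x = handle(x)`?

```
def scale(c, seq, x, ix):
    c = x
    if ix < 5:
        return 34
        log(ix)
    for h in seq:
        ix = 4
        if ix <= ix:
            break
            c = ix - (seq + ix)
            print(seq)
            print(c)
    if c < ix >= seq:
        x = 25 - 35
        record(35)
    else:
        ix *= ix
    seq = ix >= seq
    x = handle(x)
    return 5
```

Transformed code:
def scale(c, seq, x, ix):
    c = x
    if ix < 5:
        return 34
    for h in seq:
        ix = 4
        if ix <= ix:
            break
    if c < ix >= seq:
        x = 25 - 35
        record(35)
    else:
        ix = ix * ix
    seq = ix >= seq
    x = handle(x)
    return 5

15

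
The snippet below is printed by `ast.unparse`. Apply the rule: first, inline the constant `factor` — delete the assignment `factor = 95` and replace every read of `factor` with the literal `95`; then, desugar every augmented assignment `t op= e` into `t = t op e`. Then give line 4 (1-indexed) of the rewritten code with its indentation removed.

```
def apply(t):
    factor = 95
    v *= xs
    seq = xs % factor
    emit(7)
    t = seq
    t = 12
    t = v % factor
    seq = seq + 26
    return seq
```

Transformed code:
def apply(t):
    v = v * xs
    seq = xs % 95
    emit(7)
    t = seq
    t = 12
    t = v % 95
    seq = seq + 26
    return seq

emit(7)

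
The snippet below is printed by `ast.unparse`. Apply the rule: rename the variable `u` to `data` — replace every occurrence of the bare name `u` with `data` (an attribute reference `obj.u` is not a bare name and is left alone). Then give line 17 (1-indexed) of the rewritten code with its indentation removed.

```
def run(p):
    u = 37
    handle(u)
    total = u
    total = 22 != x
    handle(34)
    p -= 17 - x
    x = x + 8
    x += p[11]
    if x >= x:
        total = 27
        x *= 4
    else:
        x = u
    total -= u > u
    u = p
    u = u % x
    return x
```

data = data % x

Transformed code:
def run(p):
    data = 37
    handle(data)
    total = data
    total = 22 != x
    handle(34)
    p -= 17 - x
    x = x + 8
    x += p[11]
    if x >= x:
        total = 27
        x *= 4
    else:
        x = data
    total -= data > data
    data = p
    data = data % x
    return x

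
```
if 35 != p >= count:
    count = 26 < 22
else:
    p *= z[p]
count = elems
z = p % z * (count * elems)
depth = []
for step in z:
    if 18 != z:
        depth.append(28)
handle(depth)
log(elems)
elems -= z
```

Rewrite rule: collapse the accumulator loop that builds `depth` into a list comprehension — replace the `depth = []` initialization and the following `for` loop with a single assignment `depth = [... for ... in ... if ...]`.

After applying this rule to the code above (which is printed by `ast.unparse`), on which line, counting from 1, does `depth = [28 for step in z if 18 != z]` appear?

7

Transformed code:
if 35 != p >= count:
    count = 26 < 22
else:
    p *= z[p]
count = elems
z = p % z * (count * elems)
depth = [28 for step in z if 18 != z]
handle(depth)
log(elems)
elems -= z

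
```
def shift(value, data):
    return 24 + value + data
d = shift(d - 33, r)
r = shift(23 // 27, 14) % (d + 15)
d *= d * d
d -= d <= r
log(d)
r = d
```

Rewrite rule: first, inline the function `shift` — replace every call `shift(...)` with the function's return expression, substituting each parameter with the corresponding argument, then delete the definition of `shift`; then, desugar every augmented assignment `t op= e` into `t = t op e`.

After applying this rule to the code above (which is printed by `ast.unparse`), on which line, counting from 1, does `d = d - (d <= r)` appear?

Transformed code:
d = 24 + (d - 33) + r
r = (24 + 23 // 27 + 14) % (d + 15)
d = d * (d * d)
d = d - (d <= r)
log(d)
r = d

4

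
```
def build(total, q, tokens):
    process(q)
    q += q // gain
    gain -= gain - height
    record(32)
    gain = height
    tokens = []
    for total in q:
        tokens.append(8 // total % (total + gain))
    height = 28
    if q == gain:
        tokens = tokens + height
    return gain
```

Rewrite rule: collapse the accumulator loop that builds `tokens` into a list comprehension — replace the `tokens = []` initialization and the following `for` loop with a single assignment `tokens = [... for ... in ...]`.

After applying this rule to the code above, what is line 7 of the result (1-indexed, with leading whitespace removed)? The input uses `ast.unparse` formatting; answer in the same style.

Transformed code:
def build(total, q, tokens):
    process(q)
    q += q // gain
    gain -= gain - height
    record(32)
    gain = height
    tokens = [8 // total % (total + gain) for total in q]
    height = 28
    if q == gain:
        tokens = tokens + height
    return gain

tokens = [8 // total % (total + gain) for total in q]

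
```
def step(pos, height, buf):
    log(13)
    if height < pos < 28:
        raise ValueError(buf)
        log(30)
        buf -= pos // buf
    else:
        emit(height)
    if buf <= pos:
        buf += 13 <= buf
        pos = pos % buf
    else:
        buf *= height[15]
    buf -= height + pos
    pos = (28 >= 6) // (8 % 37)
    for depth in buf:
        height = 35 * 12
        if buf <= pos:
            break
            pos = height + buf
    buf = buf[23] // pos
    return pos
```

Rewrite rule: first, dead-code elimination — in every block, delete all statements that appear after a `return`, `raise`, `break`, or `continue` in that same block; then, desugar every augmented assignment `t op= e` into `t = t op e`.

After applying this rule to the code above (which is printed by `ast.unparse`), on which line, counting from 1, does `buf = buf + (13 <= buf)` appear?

Transformed code:
def step(pos, height, buf):
    log(13)
    if height < pos < 28:
        raise ValueError(buf)
    else:
        emit(height)
    if buf <= pos:
        buf = buf + (13 <= buf)
        pos = pos % buf
    else:
        buf = buf * height[15]
    buf = buf - (height + pos)
    pos = (28 >= 6) // (8 % 37)
    for depth in buf:
        height = 35 * 12
        if buf <= pos:
            break
    buf = buf[23] // pos
    return pos

8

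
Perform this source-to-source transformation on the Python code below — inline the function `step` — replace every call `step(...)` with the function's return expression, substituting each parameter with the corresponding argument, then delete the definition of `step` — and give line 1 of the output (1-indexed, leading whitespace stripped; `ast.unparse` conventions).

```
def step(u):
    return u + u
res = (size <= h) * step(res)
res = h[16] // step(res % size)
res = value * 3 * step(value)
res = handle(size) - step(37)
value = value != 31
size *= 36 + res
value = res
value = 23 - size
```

res = (size <= h) * (res + res)

Transformed code:
res = (size <= h) * (res + res)
res = h[16] // (res % size + res % size)
res = value * 3 * (value + value)
res = handle(size) - (37 + 37)
value = value != 31
size *= 36 + res
value = res
value = 23 - size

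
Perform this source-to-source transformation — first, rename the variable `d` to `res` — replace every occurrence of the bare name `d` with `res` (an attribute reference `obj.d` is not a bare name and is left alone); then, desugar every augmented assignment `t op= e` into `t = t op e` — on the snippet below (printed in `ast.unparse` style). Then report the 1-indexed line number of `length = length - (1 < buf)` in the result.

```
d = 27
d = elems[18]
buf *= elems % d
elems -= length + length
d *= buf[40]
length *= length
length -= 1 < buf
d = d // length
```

7

Transformed code:
res = 27
res = elems[18]
buf = buf * (elems % res)
elems = elems - (length + length)
res = res * buf[40]
length = length * length
length = length - (1 < buf)
res = res // length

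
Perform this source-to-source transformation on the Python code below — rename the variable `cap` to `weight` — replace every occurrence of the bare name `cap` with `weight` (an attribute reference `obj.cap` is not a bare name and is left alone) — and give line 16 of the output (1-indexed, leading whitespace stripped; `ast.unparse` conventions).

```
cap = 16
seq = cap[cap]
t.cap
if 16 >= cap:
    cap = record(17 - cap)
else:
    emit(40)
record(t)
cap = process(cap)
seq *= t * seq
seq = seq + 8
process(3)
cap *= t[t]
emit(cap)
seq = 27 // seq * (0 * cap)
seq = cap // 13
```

Transformed code:
weight = 16
seq = weight[weight]
t.cap
if 16 >= weight:
    weight = record(17 - weight)
else:
    emit(40)
record(t)
weight = process(weight)
seq *= t * seq
seq = seq + 8
process(3)
weight *= t[t]
emit(weight)
seq = 27 // seq * (0 * weight)
seq = weight // 13

seq = weight // 13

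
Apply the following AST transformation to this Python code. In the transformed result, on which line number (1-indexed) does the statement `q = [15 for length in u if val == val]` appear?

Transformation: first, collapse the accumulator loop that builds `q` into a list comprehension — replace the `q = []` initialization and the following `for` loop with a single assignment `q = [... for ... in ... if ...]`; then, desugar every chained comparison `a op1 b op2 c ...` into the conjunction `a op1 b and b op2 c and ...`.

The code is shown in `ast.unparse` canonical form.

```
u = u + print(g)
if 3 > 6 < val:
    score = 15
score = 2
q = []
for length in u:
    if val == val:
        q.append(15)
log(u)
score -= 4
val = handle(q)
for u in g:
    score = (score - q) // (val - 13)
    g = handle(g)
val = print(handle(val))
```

Transformed code:
u = u + print(g)
if 3 > 6 and 6 < val:
    score = 15
score = 2
q = [15 for length in u if val == val]
log(u)
score -= 4
val = handle(q)
for u in g:
    score = (score - q) // (val - 13)
    g = handle(g)
val = print(handle(val))

5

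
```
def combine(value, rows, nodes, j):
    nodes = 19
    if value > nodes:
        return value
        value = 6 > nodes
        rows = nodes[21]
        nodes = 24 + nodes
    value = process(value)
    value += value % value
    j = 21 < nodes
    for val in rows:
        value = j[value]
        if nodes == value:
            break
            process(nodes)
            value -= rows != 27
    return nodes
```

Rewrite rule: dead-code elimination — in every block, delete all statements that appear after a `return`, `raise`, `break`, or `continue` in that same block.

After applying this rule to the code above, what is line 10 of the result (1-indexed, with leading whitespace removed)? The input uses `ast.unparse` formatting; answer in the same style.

Transformed code:
def combine(value, rows, nodes, j):
    nodes = 19
    if value > nodes:
        return value
    value = process(value)
    value += value % value
    j = 21 < nodes
    for val in rows:
        value = j[value]
        if nodes == value:
            break
    return nodes

if nodes == value:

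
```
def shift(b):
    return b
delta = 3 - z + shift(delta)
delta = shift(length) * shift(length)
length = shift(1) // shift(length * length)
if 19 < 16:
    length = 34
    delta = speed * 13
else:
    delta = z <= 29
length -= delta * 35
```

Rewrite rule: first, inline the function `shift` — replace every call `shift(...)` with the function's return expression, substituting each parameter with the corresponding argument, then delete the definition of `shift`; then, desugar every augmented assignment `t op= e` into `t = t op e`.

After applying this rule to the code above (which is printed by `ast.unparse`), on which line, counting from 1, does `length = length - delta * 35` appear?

9

Transformed code:
delta = 3 - z + delta
delta = length * length
length = 1 // (length * length)
if 19 < 16:
    length = 34
    delta = speed * 13
else:
    delta = z <= 29
length = length - delta * 35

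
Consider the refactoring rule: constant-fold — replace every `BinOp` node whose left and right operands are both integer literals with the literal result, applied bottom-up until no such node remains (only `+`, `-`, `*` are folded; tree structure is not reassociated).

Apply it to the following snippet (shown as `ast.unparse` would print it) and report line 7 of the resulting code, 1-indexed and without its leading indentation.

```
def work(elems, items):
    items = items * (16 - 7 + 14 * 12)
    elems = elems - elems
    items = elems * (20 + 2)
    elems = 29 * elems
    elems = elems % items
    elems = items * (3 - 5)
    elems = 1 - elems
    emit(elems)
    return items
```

elems = items * -2

Transformed code:
def work(elems, items):
    items = items * 177
    elems = elems - elems
    items = elems * 22
    elems = 29 * elems
    elems = elems % items
    elems = items * -2
    elems = 1 - elems
    emit(elems)
    return items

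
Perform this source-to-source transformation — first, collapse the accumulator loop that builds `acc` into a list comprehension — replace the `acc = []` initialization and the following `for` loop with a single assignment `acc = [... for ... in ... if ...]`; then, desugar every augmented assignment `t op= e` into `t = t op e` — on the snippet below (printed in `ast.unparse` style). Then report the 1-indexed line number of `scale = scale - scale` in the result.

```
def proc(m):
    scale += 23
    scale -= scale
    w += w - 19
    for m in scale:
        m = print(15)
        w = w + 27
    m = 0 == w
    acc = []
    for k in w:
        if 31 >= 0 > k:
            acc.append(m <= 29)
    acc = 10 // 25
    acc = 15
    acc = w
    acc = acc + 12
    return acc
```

Transformed code:
def proc(m):
    scale = scale + 23
    scale = scale - scale
    w = w + (w - 19)
    for m in scale:
        m = print(15)
        w = w + 27
    m = 0 == w
    acc = [m <= 29 for k in w if 31 >= 0 > k]
    acc = 10 // 25
    acc = 15
    acc = w
    acc = acc + 12
    return acc

3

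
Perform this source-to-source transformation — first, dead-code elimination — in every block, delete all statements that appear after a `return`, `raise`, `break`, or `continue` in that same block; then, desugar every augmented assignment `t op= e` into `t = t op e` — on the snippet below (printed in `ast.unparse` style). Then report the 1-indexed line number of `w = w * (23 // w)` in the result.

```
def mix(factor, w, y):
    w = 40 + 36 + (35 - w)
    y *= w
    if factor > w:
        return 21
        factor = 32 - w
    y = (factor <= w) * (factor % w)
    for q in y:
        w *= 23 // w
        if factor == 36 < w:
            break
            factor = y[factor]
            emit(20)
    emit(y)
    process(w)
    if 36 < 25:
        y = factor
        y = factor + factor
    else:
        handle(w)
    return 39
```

8

Transformed code:
def mix(factor, w, y):
    w = 40 + 36 + (35 - w)
    y = y * w
    if factor > w:
        return 21
    y = (factor <= w) * (factor % w)
    for q in y:
        w = w * (23 // w)
        if factor == 36 < w:
            break
    emit(y)
    process(w)
    if 36 < 25:
        y = factor
        y = factor + factor
    else:
        handle(w)
    return 39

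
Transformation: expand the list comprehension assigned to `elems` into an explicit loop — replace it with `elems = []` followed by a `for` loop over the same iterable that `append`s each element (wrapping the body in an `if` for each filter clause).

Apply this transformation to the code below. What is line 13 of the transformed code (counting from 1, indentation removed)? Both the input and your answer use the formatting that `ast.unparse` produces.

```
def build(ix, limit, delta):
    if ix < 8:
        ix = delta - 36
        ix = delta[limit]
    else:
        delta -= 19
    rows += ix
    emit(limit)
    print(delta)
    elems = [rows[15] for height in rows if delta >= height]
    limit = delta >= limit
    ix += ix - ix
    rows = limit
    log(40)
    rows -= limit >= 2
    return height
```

Transformed code:
def build(ix, limit, delta):
    if ix < 8:
        ix = delta - 36
        ix = delta[limit]
    else:
        delta -= 19
    rows += ix
    emit(limit)
    print(delta)
    elems = []
    for height in rows:
        if delta >= height:
            elems.append(rows[15])
    limit = delta >= limit
    ix += ix - ix
    rows = limit
    log(40)
    rows -= limit >= 2
    return height

elems.append(rows[15])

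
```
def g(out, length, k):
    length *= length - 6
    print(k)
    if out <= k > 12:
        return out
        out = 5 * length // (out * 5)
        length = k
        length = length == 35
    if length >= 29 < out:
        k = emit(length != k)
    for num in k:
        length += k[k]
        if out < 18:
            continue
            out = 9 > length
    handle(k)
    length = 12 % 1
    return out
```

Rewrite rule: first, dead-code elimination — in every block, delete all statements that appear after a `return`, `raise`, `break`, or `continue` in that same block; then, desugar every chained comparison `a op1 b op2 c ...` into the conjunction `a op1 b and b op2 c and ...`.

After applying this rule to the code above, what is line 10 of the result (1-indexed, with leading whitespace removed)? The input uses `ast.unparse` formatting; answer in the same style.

if out < 18:

Transformed code:
def g(out, length, k):
    length *= length - 6
    print(k)
    if out <= k and k > 12:
        return out
    if length >= 29 and 29 < out:
        k = emit(length != k)
    for num in k:
        length += k[k]
        if out < 18:
            continue
    handle(k)
    length = 12 % 1
    return out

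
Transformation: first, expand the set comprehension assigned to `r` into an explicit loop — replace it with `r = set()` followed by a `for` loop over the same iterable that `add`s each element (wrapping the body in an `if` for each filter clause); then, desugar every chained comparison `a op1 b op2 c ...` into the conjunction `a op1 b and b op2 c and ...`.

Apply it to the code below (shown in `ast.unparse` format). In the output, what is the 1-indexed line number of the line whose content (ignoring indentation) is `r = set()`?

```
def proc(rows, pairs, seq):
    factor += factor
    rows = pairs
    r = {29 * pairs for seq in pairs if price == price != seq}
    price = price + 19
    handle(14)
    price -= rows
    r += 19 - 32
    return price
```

Transformed code:
def proc(rows, pairs, seq):
    factor += factor
    rows = pairs
    r = set()
    for seq in pairs:
        if price == price and price != seq:
            r.add(29 * pairs)
    price = price + 19
    handle(14)
    price -= rows
    r += 19 - 32
    return price

4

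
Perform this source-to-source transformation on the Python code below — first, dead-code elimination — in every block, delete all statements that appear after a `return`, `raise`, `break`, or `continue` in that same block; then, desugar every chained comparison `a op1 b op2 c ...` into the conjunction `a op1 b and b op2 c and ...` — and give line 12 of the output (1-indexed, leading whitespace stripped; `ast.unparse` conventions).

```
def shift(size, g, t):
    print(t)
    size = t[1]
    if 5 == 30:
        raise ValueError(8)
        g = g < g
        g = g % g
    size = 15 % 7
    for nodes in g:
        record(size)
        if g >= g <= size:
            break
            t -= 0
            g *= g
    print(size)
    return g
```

Transformed code:
def shift(size, g, t):
    print(t)
    size = t[1]
    if 5 == 30:
        raise ValueError(8)
    size = 15 % 7
    for nodes in g:
        record(size)
        if g >= g and g <= size:
            break
    print(size)
    return g

return g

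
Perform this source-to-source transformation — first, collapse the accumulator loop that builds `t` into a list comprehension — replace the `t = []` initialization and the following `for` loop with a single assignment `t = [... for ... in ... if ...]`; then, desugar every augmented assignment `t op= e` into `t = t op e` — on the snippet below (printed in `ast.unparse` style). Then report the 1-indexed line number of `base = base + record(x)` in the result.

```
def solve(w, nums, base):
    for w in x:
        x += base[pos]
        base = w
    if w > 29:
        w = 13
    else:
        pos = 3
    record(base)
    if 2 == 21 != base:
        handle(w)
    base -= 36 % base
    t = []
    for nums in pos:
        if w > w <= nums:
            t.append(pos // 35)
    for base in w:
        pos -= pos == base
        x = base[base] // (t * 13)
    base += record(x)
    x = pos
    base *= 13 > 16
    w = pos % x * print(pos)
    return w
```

Transformed code:
def solve(w, nums, base):
    for w in x:
        x = x + base[pos]
        base = w
    if w > 29:
        w = 13
    else:
        pos = 3
    record(base)
    if 2 == 21 != base:
        handle(w)
    base = base - 36 % base
    t = [pos // 35 for nums in pos if w > w <= nums]
    for base in w:
        pos = pos - (pos == base)
        x = base[base] // (t * 13)
    base = base + record(x)
    x = pos
    base = base * (13 > 16)
    w = pos % x * print(pos)
    return w

17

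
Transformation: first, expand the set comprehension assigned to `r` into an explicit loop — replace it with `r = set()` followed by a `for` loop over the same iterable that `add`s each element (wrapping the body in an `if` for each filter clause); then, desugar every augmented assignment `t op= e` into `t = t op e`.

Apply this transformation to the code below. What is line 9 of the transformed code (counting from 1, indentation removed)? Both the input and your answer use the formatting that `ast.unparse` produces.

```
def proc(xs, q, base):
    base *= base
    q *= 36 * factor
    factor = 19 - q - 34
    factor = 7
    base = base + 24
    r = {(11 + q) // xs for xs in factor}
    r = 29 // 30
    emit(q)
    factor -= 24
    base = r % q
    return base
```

r.add((11 + q) // xs)

Transformed code:
def proc(xs, q, base):
    base = base * base
    q = q * (36 * factor)
    factor = 19 - q - 34
    factor = 7
    base = base + 24
    r = set()
    for xs in factor:
        r.add((11 + q) // xs)
    r = 29 // 30
    emit(q)
    factor = factor - 24
    base = r % q
    return base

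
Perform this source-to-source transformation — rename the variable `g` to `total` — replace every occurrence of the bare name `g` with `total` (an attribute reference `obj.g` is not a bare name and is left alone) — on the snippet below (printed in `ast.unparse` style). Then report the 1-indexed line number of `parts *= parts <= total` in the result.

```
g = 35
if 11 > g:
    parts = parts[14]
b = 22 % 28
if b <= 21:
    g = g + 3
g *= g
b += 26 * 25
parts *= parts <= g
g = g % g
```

9

Transformed code:
total = 35
if 11 > total:
    parts = parts[14]
b = 22 % 28
if b <= 21:
    total = total + 3
total *= total
b += 26 * 25
parts *= parts <= total
total = total % total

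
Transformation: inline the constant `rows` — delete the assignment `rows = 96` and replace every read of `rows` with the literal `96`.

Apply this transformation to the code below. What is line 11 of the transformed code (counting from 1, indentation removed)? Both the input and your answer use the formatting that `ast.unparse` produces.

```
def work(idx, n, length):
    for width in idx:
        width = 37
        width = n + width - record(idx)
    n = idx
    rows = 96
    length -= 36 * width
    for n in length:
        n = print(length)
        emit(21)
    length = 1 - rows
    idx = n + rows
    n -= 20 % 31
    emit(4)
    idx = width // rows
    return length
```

idx = n + 96

Transformed code:
def work(idx, n, length):
    for width in idx:
        width = 37
        width = n + width - record(idx)
    n = idx
    length -= 36 * width
    for n in length:
        n = print(length)
        emit(21)
    length = 1 - 96
    idx = n + 96
    n -= 20 % 31
    emit(4)
    idx = width // 96
    return length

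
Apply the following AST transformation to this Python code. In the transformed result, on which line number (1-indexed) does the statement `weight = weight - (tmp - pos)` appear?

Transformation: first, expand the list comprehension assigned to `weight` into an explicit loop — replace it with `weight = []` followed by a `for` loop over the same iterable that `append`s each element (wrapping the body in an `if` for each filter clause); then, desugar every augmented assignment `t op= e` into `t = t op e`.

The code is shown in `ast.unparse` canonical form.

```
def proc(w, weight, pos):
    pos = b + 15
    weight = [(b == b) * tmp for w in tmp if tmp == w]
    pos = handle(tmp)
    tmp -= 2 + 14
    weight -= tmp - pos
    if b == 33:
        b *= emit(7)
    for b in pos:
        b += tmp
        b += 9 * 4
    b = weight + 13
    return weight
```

Transformed code:
def proc(w, weight, pos):
    pos = b + 15
    weight = []
    for w in tmp:
        if tmp == w:
            weight.append((b == b) * tmp)
    pos = handle(tmp)
    tmp = tmp - (2 + 14)
    weight = weight - (tmp - pos)
    if b == 33:
        b = b * emit(7)
    for b in pos:
        b = b + tmp
        b = b + 9 * 4
    b = weight + 13
    return weight

9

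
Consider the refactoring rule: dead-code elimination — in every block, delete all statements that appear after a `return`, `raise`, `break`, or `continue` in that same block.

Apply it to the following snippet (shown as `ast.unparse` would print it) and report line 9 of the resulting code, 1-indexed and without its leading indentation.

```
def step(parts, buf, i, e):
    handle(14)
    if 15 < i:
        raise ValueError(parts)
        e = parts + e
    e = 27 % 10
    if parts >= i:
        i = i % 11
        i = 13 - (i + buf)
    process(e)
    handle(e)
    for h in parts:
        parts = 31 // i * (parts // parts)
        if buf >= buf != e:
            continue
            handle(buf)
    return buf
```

Transformed code:
def step(parts, buf, i, e):
    handle(14)
    if 15 < i:
        raise ValueError(parts)
    e = 27 % 10
    if parts >= i:
        i = i % 11
        i = 13 - (i + buf)
    process(e)
    handle(e)
    for h in parts:
        parts = 31 // i * (parts // parts)
        if buf >= buf != e:
            continue
    return buf

process(e)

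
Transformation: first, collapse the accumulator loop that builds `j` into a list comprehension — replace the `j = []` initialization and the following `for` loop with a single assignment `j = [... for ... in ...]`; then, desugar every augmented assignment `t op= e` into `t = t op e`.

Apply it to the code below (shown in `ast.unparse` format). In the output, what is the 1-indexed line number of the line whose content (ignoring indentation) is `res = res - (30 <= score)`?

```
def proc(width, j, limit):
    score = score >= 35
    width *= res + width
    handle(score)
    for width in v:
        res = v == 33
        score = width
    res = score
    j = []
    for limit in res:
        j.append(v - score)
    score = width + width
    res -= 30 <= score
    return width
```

Transformed code:
def proc(width, j, limit):
    score = score >= 35
    width = width * (res + width)
    handle(score)
    for width in v:
        res = v == 33
        score = width
    res = score
    j = [v - score for limit in res]
    score = width + width
    res = res - (30 <= score)
    return width

11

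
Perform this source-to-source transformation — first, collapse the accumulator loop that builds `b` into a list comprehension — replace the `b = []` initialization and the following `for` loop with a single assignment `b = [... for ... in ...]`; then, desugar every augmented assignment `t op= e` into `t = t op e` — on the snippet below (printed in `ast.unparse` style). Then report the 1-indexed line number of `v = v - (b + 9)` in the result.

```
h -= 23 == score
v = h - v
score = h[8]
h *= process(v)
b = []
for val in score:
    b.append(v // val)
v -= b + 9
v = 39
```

Transformed code:
h = h - (23 == score)
v = h - v
score = h[8]
h = h * process(v)
b = [v // val for val in score]
v = v - (b + 9)
v = 39

6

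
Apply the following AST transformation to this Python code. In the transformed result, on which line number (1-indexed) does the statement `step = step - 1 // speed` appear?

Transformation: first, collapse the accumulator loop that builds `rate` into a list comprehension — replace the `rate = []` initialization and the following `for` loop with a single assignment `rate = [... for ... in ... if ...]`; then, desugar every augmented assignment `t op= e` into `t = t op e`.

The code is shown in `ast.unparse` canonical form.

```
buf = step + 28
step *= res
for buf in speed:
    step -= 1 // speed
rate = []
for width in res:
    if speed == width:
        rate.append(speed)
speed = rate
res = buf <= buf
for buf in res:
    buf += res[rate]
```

Transformed code:
buf = step + 28
step = step * res
for buf in speed:
    step = step - 1 // speed
rate = [speed for width in res if speed == width]
speed = rate
res = buf <= buf
for buf in res:
    buf = buf + res[rate]

4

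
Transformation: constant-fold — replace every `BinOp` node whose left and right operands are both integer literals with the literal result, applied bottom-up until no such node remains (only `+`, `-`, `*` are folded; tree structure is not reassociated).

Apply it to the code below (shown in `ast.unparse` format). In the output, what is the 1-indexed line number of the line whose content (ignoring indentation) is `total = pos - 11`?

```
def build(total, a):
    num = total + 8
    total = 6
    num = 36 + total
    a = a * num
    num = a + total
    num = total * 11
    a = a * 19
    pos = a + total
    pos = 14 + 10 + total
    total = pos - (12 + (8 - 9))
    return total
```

11

Transformed code:
def build(total, a):
    num = total + 8
    total = 6
    num = 36 + total
    a = a * num
    num = a + total
    num = total * 11
    a = a * 19
    pos = a + total
    pos = 24 + total
    total = pos - 11
    return total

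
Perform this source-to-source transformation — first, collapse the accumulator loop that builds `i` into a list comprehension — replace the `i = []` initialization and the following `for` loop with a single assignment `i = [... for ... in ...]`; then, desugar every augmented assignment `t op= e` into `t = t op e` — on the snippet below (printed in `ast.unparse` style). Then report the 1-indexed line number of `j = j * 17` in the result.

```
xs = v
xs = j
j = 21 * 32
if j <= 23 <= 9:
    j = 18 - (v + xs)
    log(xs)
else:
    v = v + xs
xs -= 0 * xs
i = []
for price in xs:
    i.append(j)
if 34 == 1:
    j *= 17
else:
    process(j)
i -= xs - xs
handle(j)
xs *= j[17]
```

Transformed code:
xs = v
xs = j
j = 21 * 32
if j <= 23 <= 9:
    j = 18 - (v + xs)
    log(xs)
else:
    v = v + xs
xs = xs - 0 * xs
i = [j for price in xs]
if 34 == 1:
    j = j * 17
else:
    process(j)
i = i - (xs - xs)
handle(j)
xs = xs * j[17]

12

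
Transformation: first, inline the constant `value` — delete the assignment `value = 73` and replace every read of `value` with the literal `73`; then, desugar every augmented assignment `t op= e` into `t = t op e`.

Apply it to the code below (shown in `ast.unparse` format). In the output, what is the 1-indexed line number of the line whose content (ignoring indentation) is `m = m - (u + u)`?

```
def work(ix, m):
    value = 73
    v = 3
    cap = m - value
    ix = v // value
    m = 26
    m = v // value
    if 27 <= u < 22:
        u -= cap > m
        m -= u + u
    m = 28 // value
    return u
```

9

Transformed code:
def work(ix, m):
    v = 3
    cap = m - 73
    ix = v // 73
    m = 26
    m = v // 73
    if 27 <= u < 22:
        u = u - (cap > m)
        m = m - (u + u)
    m = 28 // 73
    return u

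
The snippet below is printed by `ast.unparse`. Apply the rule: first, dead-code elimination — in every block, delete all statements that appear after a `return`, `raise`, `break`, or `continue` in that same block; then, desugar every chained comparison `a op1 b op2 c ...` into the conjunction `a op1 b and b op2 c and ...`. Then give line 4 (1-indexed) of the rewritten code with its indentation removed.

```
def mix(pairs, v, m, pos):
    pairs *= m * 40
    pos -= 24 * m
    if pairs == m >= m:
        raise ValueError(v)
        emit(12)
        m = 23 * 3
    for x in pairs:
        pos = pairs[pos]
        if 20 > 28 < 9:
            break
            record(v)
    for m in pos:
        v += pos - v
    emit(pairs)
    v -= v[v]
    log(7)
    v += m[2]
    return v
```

Transformed code:
def mix(pairs, v, m, pos):
    pairs *= m * 40
    pos -= 24 * m
    if pairs == m and m >= m:
        raise ValueError(v)
    for x in pairs:
        pos = pairs[pos]
        if 20 > 28 and 28 < 9:
            break
    for m in pos:
        v += pos - v
    emit(pairs)
    v -= v[v]
    log(7)
    v += m[2]
    return v

if pairs == m and m >= m:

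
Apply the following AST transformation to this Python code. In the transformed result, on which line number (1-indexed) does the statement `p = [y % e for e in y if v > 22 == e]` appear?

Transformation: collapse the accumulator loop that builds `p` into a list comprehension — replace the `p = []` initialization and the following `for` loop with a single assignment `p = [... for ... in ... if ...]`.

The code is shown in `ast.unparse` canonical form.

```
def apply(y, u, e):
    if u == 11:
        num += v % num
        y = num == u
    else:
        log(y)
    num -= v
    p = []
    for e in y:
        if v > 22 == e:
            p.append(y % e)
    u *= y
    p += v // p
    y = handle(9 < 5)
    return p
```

Transformed code:
def apply(y, u, e):
    if u == 11:
        num += v % num
        y = num == u
    else:
        log(y)
    num -= v
    p = [y % e for e in y if v > 22 == e]
    u *= y
    p += v // p
    y = handle(9 < 5)
    return p

8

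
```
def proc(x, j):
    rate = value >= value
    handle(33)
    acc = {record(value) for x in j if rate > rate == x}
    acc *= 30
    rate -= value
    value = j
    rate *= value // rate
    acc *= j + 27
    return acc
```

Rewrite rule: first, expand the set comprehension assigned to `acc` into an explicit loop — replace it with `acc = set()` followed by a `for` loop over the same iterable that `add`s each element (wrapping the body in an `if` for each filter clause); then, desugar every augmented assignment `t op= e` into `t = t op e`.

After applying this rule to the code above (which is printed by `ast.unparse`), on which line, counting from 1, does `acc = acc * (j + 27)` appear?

12

Transformed code:
def proc(x, j):
    rate = value >= value
    handle(33)
    acc = set()
    for x in j:
        if rate > rate == x:
            acc.add(record(value))
    acc = acc * 30
    rate = rate - value
    value = j
    rate = rate * (value // rate)
    acc = acc * (j + 27)
    return acc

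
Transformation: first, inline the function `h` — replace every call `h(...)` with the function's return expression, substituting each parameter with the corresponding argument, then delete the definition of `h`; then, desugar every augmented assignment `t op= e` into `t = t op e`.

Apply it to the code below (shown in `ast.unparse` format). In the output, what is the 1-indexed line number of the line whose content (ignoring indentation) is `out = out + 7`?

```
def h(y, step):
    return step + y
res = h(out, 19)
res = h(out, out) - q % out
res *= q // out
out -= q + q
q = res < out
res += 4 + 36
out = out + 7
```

Transformed code:
res = 19 + out
res = out + out - q % out
res = res * (q // out)
out = out - (q + q)
q = res < out
res = res + (4 + 36)
out = out + 7

7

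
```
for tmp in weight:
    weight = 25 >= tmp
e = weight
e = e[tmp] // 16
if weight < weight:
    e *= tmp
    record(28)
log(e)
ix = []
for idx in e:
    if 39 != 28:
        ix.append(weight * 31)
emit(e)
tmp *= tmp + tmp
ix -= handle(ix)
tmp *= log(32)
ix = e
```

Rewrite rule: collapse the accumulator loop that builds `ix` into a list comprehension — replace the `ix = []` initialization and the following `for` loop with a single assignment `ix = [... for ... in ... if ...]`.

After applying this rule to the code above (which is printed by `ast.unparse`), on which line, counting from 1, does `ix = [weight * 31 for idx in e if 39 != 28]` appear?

Transformed code:
for tmp in weight:
    weight = 25 >= tmp
e = weight
e = e[tmp] // 16
if weight < weight:
    e *= tmp
    record(28)
log(e)
ix = [weight * 31 for idx in e if 39 != 28]
emit(e)
tmp *= tmp + tmp
ix -= handle(ix)
tmp *= log(32)
ix = e

9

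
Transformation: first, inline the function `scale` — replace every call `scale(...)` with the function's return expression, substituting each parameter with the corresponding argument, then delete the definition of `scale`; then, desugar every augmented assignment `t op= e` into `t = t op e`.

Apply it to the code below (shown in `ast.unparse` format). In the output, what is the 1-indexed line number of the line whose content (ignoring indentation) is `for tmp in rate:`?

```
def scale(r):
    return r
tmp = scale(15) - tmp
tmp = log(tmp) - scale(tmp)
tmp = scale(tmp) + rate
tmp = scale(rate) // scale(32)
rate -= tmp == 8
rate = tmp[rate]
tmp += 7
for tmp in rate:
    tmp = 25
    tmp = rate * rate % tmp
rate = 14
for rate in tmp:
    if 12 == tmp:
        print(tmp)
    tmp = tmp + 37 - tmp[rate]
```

8

Transformed code:
tmp = 15 - tmp
tmp = log(tmp) - tmp
tmp = tmp + rate
tmp = rate // 32
rate = rate - (tmp == 8)
rate = tmp[rate]
tmp = tmp + 7
for tmp in rate:
    tmp = 25
    tmp = rate * rate % tmp
rate = 14
for rate in tmp:
    if 12 == tmp:
        print(tmp)
    tmp = tmp + 37 - tmp[rate]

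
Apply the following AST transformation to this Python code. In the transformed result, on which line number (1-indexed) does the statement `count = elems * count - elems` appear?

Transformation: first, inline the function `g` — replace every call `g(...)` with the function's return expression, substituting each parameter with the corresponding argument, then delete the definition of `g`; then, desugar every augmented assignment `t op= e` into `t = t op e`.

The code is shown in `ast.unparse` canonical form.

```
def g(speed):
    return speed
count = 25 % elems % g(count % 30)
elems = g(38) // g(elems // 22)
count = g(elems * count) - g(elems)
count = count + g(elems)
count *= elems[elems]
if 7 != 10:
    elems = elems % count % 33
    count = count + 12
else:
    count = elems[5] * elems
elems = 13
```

Transformed code:
count = 25 % elems % (count % 30)
elems = 38 // (elems // 22)
count = elems * count - elems
count = count + elems
count = count * elems[elems]
if 7 != 10:
    elems = elems % count % 33
    count = count + 12
else:
    count = elems[5] * elems
elems = 13

3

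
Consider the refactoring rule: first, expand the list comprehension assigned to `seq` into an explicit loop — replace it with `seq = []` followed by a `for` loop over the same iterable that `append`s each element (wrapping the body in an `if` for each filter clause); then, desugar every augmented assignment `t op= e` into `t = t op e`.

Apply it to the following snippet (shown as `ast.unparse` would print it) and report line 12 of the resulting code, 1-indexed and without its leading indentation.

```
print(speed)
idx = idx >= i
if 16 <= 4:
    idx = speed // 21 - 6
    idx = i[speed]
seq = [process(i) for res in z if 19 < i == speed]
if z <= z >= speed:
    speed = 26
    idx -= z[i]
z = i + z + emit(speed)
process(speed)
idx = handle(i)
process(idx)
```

idx = idx - z[i]

Transformed code:
print(speed)
idx = idx >= i
if 16 <= 4:
    idx = speed // 21 - 6
    idx = i[speed]
seq = []
for res in z:
    if 19 < i == speed:
        seq.append(process(i))
if z <= z >= speed:
    speed = 26
    idx = idx - z[i]
z = i + z + emit(speed)
process(speed)
idx = handle(i)
process(idx)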